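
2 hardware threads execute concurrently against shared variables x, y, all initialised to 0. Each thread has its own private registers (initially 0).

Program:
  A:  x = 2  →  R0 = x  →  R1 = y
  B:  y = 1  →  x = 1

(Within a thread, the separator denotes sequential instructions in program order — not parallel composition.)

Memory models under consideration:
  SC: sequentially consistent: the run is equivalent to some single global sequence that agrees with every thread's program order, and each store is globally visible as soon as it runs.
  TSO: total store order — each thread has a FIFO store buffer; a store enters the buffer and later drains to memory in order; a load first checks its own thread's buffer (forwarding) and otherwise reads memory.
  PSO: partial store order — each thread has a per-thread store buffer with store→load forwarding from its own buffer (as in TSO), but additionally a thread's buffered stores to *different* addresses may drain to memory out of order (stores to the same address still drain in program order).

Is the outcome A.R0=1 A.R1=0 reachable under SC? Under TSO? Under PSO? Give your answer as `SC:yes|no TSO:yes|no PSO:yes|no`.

SC:no TSO:no PSO:yes

outcome vector order: (A.R0,A.R1)
[SC] allowed = {1/1; 2/0; 2/1}
[TSO] allowed = {1/1; 2/0; 2/1}
[PSO] allowed = {1/0; 1/1; 2/0; 2/1}
target 1/0 ∈ {PSO}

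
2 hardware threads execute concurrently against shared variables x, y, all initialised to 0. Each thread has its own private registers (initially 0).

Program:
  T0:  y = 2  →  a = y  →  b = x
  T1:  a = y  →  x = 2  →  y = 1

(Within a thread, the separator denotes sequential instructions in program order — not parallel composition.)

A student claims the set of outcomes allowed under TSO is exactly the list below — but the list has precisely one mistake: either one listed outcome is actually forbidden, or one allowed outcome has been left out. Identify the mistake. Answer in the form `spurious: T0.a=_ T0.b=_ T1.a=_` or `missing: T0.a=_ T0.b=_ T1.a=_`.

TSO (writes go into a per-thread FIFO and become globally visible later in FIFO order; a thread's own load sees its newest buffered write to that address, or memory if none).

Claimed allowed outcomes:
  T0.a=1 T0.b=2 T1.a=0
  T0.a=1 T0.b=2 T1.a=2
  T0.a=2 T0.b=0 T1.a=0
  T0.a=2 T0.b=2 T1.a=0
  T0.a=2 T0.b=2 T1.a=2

outcome vector order: (T0.a,T0.b,T1.a)
under TSO → 120, 122, 200, 202, 220, 222
TSO∖claimed = {202}

missing: T0.a=2 T0.b=0 T1.a=2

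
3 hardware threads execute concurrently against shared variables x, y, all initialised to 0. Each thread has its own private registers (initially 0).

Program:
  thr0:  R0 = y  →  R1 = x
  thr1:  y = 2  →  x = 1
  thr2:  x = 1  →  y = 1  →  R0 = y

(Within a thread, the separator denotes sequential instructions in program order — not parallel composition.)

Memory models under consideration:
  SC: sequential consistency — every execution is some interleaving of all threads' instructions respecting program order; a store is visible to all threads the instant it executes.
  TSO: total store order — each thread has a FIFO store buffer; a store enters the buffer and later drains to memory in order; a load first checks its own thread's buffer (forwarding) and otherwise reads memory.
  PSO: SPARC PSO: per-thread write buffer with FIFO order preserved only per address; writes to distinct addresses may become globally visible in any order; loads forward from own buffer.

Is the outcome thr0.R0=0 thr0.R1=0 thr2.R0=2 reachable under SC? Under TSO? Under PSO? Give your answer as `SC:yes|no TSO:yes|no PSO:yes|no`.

SC:yes TSO:yes PSO:yes

outcome vector order: (thr0.R0,thr0.R1,thr2.R0)
[SC] allowed = {001; 002; 011; 012; 111; 112; 201; 211; 212}
[TSO] allowed = {001; 002; 011; 012; 111; 112; 201; 211; 212}
[PSO] allowed = {001; 002; 011; 012; 101; 102; 111; 112; 201; 202; 211; 212}
target 002 ∈ {SC,TSO,PSO}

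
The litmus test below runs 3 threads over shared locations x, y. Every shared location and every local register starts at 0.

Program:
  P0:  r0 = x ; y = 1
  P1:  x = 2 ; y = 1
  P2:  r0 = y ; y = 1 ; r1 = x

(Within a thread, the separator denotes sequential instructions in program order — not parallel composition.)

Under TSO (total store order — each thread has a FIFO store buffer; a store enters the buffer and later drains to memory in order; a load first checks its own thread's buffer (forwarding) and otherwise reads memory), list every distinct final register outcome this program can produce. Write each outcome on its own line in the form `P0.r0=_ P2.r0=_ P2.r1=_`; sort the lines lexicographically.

outcome vector order: (P0.r0,P2.r0,P2.r1)
|TSO outcomes| = 7

P0.r0=0 P2.r0=0 P2.r1=0
P0.r0=0 P2.r0=0 P2.r1=2
P0.r0=0 P2.r0=1 P2.r1=0
P0.r0=0 P2.r0=1 P2.r1=2
P0.r0=2 P2.r0=0 P2.r1=0
P0.r0=2 P2.r0=0 P2.r1=2
P0.r0=2 P2.r0=1 P2.r1=2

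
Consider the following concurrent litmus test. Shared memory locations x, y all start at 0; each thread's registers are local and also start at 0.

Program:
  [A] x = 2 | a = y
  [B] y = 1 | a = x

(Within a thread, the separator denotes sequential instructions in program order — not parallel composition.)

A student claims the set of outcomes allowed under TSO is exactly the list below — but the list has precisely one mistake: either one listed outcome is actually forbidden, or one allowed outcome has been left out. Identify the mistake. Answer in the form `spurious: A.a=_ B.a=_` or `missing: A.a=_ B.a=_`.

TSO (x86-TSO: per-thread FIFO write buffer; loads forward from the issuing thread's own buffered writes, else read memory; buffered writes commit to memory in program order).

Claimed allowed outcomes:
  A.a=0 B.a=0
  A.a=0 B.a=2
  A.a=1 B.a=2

missing: A.a=1 B.a=0

outcome vector order: (A.a,B.a)
TSO (4): (0,0), (0,2), (1,0), (1,2)
TSO∖claimed = {(1,0)}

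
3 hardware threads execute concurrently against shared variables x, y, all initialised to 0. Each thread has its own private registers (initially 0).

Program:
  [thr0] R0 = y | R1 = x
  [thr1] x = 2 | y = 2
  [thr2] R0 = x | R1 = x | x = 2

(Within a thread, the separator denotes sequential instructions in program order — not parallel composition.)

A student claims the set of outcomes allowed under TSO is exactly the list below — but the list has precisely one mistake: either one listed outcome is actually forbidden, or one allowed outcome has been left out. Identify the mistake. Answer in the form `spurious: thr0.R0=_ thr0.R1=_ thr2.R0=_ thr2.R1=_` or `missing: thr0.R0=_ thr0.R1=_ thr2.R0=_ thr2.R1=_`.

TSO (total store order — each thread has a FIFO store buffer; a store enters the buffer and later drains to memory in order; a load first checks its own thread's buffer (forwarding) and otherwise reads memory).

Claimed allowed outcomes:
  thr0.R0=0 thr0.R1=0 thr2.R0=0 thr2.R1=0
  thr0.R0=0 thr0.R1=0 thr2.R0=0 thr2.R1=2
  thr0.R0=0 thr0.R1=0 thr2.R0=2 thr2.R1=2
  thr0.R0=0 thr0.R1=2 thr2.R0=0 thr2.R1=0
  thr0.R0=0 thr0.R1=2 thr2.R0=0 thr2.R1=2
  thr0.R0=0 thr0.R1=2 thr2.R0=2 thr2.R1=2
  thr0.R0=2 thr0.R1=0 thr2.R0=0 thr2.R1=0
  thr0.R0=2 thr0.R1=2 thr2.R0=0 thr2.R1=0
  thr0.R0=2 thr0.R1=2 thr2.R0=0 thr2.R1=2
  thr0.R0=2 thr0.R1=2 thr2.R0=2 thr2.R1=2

outcome vector order: (thr0.R0,thr0.R1,thr2.R0,thr2.R1)
[TSO] allowed = {(0,0,0,0), (0,0,0,2), (0,0,2,2), (0,2,0,0), (0,2,0,2), (0,2,2,2), (2,2,0,0), (2,2,0,2), (2,2,2,2)}
claimed∖TSO = {(2,0,0,0)}

spurious: thr0.R0=2 thr0.R1=0 thr2.R0=0 thr2.R1=0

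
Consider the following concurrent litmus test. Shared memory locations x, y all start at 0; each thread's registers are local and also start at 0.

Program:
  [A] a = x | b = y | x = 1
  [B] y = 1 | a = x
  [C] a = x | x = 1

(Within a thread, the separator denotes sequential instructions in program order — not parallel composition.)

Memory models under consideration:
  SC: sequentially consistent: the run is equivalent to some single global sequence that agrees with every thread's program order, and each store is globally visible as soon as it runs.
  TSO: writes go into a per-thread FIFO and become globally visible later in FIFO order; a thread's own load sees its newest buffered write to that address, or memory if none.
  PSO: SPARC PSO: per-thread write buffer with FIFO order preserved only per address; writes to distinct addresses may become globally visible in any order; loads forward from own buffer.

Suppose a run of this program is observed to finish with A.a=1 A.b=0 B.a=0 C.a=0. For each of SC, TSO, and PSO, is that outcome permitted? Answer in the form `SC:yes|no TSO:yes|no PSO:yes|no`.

outcome vector order: (A.a,A.b,B.a,C.a)
SC (11): <0 0 0 0> <0 0 0 1> <0 0 1 0> <0 0 1 1> <0 1 0 0> <0 1 0 1> <0 1 1 0> <0 1 1 1> <1 0 1 0> <1 1 0 0> <1 1 1 0>
TSO (12): <0 0 0 0> <0 0 0 1> <0 0 1 0> <0 0 1 1> <0 1 0 0> <0 1 0 1> <0 1 1 0> <0 1 1 1> <1 0 0 0> <1 0 1 0> <1 1 0 0> <1 1 1 0>
PSO (12): <0 0 0 0> <0 0 0 1> <0 0 1 0> <0 0 1 1> <0 1 0 0> <0 1 0 1> <0 1 1 0> <0 1 1 1> <1 0 0 0> <1 0 1 0> <1 1 0 0> <1 1 1 0>
target <1 0 0 0> ∈ {TSO,PSO}

SC:no TSO:yes PSO:yes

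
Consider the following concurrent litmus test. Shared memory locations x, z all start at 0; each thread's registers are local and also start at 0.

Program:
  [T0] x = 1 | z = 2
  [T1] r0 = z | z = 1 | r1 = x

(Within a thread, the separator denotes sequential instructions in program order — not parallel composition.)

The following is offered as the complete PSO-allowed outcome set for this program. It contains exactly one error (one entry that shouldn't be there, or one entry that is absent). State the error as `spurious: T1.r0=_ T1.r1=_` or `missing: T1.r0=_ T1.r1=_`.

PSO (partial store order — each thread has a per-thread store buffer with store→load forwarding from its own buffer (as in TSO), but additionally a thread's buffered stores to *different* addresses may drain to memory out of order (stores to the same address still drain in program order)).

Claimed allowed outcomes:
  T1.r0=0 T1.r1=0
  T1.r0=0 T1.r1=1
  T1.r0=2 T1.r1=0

missing: T1.r0=2 T1.r1=1

outcome vector order: (T1.r0,T1.r1)
PSO (4): (0,0), (0,1), (2,0), (2,1)
PSO∖claimed = {(2,1)}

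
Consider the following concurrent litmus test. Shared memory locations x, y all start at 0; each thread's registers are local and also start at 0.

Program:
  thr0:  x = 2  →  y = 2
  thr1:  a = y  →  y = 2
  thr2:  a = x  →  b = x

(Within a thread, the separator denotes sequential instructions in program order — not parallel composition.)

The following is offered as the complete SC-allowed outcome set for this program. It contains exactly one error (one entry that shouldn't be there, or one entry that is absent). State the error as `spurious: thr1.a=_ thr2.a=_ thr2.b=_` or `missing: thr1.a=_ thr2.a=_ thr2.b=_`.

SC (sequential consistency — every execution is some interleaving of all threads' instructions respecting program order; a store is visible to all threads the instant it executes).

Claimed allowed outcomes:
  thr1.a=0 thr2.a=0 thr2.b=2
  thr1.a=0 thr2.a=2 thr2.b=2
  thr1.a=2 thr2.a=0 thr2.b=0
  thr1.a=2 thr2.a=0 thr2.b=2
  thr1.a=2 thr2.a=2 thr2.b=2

outcome vector order: (thr1.a,thr2.a,thr2.b)
[SC] allowed = {000 002 022 200 202 222}
SC∖claimed = {000}

missing: thr1.a=0 thr2.a=0 thr2.b=0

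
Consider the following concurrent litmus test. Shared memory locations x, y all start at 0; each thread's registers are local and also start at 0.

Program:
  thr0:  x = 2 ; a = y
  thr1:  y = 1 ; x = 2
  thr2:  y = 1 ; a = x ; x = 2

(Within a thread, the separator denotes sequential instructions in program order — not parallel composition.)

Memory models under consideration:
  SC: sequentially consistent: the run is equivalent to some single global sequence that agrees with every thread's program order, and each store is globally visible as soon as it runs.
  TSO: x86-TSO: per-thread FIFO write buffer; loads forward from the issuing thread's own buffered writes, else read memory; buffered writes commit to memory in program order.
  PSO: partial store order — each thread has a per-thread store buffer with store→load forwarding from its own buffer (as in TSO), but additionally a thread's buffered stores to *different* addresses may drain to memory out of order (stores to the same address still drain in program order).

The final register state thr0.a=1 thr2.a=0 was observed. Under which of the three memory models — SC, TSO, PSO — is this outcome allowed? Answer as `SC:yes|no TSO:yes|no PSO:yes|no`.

outcome vector order: (thr0.a,thr2.a)
SC (3): <0 2> <1 0> <1 2>
TSO (4): <0 0> <0 2> <1 0> <1 2>
PSO (4): <0 0> <0 2> <1 0> <1 2>
target <1 0> ∈ {SC,TSO,PSO}

SC:yes TSO:yes PSO:yes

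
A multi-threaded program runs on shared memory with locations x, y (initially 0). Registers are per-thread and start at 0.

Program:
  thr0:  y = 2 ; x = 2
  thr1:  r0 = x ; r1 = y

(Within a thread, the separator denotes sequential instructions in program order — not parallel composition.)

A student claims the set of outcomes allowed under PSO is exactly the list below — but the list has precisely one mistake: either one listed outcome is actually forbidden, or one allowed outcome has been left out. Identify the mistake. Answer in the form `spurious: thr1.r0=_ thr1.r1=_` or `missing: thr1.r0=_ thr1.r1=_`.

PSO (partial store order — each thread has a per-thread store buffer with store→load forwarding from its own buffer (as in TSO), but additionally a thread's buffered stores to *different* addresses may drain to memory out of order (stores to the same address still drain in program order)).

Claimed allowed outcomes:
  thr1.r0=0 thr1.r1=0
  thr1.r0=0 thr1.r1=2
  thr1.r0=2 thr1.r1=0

outcome vector order: (thr1.r0,thr1.r1)
[PSO] allowed = {00, 02, 20, 22}
PSO∖claimed = {22}

missing: thr1.r0=2 thr1.r1=2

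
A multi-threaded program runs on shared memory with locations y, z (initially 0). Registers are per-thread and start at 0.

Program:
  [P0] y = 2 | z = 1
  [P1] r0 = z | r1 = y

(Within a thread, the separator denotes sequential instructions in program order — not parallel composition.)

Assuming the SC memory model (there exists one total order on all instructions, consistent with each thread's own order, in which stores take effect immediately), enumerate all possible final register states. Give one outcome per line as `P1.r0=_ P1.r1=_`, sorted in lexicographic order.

P1.r0=0 P1.r1=0
P1.r0=0 P1.r1=2
P1.r0=1 P1.r1=2

outcome vector order: (P1.r0,P1.r1)
|SC outcomes| = 3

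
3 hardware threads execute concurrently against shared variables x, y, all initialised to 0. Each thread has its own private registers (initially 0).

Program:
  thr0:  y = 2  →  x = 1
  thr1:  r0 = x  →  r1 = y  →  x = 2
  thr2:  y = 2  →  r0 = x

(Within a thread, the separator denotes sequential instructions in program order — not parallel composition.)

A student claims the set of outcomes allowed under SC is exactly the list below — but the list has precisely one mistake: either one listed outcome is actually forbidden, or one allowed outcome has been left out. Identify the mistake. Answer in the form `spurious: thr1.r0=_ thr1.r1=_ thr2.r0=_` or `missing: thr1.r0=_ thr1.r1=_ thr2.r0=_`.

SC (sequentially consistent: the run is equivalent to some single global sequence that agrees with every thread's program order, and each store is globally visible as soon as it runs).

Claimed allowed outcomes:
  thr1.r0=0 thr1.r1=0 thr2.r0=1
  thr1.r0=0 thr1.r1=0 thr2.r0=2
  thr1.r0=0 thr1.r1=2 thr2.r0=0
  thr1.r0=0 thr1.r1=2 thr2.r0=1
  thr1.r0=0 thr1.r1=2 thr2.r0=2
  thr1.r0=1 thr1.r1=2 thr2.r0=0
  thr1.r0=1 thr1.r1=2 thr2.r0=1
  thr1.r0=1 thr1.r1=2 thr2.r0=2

missing: thr1.r0=0 thr1.r1=0 thr2.r0=0

outcome vector order: (thr1.r0,thr1.r1,thr2.r0)
SC (9): <0 0 0> <0 0 1> <0 0 2> <0 2 0> <0 2 1> <0 2 2> <1 2 0> <1 2 1> <1 2 2>
SC∖claimed = {<0 0 0>}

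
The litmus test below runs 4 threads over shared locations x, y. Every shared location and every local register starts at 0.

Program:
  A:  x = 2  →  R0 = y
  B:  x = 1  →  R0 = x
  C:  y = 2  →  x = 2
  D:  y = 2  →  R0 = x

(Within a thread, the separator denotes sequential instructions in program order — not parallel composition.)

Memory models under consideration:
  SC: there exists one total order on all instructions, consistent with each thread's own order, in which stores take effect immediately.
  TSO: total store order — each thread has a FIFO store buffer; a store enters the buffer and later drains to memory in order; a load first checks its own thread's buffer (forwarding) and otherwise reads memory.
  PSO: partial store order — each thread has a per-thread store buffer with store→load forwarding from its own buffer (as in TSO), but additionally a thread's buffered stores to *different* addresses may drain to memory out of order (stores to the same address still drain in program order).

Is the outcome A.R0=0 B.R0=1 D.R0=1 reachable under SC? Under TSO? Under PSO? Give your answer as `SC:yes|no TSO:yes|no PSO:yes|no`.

SC:yes TSO:yes PSO:yes

outcome vector order: (A.R0,B.R0,D.R0)
[SC] allowed = {0/1/1, 0/1/2, 0/2/1, 0/2/2, 2/1/0, 2/1/1, 2/1/2, 2/2/0, 2/2/1, 2/2/2}
[TSO] allowed = {0/1/0, 0/1/1, 0/1/2, 0/2/0, 0/2/1, 0/2/2, 2/1/0, 2/1/1, 2/1/2, 2/2/0, 2/2/1, 2/2/2}
[PSO] allowed = {0/1/0, 0/1/1, 0/1/2, 0/2/0, 0/2/1, 0/2/2, 2/1/0, 2/1/1, 2/1/2, 2/2/0, 2/2/1, 2/2/2}
target 0/1/1 ∈ {SC,TSO,PSO}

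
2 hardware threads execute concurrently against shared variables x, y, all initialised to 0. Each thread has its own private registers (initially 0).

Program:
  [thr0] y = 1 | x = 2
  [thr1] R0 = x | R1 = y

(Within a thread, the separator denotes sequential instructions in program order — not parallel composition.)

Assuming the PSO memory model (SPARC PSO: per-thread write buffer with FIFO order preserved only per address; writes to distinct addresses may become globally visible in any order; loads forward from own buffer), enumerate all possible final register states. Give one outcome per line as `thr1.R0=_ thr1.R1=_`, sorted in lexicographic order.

thr1.R0=0 thr1.R1=0
thr1.R0=0 thr1.R1=1
thr1.R0=2 thr1.R1=0
thr1.R0=2 thr1.R1=1

outcome vector order: (thr1.R0,thr1.R1)
|PSO outcomes| = 4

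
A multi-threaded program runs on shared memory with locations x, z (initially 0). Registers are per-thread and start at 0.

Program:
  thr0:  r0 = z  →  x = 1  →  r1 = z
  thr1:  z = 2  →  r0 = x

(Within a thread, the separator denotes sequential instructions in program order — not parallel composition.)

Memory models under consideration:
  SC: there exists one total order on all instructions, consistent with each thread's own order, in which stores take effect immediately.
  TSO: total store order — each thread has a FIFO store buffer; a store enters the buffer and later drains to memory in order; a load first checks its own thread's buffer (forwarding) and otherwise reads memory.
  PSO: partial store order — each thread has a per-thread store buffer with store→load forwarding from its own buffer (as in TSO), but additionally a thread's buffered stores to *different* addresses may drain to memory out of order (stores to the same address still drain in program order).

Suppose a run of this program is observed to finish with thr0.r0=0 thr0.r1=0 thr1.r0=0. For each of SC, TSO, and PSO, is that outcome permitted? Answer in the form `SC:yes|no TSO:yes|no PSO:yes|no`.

SC:no TSO:yes PSO:yes

outcome vector order: (thr0.r0,thr0.r1,thr1.r0)
under SC → (0,0,1), (0,2,0), (0,2,1), (2,2,0), (2,2,1)
under TSO → (0,0,0), (0,0,1), (0,2,0), (0,2,1), (2,2,0), (2,2,1)
under PSO → (0,0,0), (0,0,1), (0,2,0), (0,2,1), (2,2,0), (2,2,1)
target (0,0,0) ∈ {TSO,PSO}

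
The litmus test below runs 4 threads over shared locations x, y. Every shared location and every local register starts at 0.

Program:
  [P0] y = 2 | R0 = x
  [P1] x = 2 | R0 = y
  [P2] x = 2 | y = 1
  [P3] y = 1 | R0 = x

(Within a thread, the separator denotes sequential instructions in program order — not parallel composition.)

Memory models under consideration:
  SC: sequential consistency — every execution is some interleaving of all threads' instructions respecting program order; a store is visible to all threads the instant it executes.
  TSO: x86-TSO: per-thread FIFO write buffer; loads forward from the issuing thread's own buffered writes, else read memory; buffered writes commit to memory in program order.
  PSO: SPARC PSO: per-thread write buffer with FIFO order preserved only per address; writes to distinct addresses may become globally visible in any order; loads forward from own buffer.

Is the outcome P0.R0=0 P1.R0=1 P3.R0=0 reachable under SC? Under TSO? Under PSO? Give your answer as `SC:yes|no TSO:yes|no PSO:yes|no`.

SC:yes TSO:yes PSO:yes

outcome vector order: (P0.R0,P1.R0,P3.R0)
[SC] allowed = {010; 012; 020; 022; 202; 210; 212; 220; 222}
[TSO] allowed = {000; 002; 010; 012; 020; 022; 200; 202; 210; 212; 220; 222}
[PSO] allowed = {000; 002; 010; 012; 020; 022; 200; 202; 210; 212; 220; 222}
target 010 ∈ {SC,TSO,PSO}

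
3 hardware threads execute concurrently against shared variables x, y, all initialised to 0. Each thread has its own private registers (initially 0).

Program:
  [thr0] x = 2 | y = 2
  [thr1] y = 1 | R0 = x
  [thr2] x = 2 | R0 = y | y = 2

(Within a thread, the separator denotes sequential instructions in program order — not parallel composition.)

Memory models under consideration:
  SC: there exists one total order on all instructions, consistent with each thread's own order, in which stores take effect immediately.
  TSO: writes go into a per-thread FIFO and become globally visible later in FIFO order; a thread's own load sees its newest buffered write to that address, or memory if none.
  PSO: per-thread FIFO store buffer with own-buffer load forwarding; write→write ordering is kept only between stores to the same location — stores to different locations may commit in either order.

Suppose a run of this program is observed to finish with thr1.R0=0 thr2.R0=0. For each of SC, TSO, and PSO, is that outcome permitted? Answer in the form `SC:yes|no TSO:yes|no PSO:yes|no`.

SC:no TSO:yes PSO:yes

outcome vector order: (thr1.R0,thr2.R0)
SC (5): <0 1>; <0 2>; <2 0>; <2 1>; <2 2>
TSO (6): <0 0>; <0 1>; <0 2>; <2 0>; <2 1>; <2 2>
PSO (6): <0 0>; <0 1>; <0 2>; <2 0>; <2 1>; <2 2>
target <0 0> ∈ {TSO,PSO}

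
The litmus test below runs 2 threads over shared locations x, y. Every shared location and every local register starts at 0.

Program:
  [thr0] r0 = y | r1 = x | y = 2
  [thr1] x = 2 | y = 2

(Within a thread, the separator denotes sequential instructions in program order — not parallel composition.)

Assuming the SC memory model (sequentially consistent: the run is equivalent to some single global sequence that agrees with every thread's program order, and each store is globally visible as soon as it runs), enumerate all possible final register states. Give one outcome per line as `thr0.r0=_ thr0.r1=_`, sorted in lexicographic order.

thr0.r0=0 thr0.r1=0
thr0.r0=0 thr0.r1=2
thr0.r0=2 thr0.r1=2

outcome vector order: (thr0.r0,thr0.r1)
|SC outcomes| = 3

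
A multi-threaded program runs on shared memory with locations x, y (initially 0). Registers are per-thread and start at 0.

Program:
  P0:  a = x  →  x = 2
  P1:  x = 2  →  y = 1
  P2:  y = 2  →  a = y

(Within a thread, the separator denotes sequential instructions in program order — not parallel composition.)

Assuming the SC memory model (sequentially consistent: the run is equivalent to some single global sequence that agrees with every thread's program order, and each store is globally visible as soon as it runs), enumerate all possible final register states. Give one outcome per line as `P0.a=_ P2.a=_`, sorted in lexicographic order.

outcome vector order: (P0.a,P2.a)
|SC outcomes| = 4

P0.a=0 P2.a=1
P0.a=0 P2.a=2
P0.a=2 P2.a=1
P0.a=2 P2.a=2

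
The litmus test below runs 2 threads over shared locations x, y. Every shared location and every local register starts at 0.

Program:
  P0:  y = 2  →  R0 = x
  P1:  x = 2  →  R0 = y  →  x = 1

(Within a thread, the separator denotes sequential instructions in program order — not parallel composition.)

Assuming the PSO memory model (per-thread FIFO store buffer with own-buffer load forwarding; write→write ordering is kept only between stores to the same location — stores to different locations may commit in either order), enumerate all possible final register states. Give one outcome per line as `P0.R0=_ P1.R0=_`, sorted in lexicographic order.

outcome vector order: (P0.R0,P1.R0)
|PSO outcomes| = 6

P0.R0=0 P1.R0=0
P0.R0=0 P1.R0=2
P0.R0=1 P1.R0=0
P0.R0=1 P1.R0=2
P0.R0=2 P1.R0=0
P0.R0=2 P1.R0=2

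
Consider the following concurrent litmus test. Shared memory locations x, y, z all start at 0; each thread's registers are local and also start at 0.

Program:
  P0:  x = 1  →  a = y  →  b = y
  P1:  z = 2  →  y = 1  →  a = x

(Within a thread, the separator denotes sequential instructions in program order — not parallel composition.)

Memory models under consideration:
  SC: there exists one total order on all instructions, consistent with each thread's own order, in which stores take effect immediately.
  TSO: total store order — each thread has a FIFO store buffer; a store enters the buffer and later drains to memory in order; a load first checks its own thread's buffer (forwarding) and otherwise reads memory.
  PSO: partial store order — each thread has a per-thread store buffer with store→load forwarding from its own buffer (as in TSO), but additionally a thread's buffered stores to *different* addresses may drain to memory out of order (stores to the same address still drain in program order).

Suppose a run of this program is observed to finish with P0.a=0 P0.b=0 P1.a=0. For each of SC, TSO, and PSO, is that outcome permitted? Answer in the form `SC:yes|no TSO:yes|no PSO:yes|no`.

outcome vector order: (P0.a,P0.b,P1.a)
SC: 4 outcomes — {(0,0,1); (0,1,1); (1,1,0); (1,1,1)}
TSO: 6 outcomes — {(0,0,0); (0,0,1); (0,1,0); (0,1,1); (1,1,0); (1,1,1)}
PSO: 6 outcomes — {(0,0,0); (0,0,1); (0,1,0); (0,1,1); (1,1,0); (1,1,1)}
target (0,0,0) ∈ {TSO,PSO}

SC:no TSO:yes PSO:yes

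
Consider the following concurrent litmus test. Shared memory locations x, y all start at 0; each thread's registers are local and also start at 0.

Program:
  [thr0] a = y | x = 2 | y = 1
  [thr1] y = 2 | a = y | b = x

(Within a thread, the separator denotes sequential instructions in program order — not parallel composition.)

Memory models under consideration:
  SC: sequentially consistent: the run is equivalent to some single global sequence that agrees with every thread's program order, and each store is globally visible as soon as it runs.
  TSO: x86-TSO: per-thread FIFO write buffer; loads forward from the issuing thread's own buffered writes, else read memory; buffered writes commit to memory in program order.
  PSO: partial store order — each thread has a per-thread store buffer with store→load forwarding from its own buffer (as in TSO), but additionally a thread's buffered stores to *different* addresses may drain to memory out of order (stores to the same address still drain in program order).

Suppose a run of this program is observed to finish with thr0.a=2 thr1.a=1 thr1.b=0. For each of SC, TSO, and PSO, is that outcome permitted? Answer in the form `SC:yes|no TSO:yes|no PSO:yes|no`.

SC:no TSO:no PSO:yes

outcome vector order: (thr0.a,thr1.a,thr1.b)
under SC → 012; 020; 022; 212; 220; 222
under TSO → 012; 020; 022; 212; 220; 222
under PSO → 010; 012; 020; 022; 210; 212; 220; 222
target 210 ∈ {PSO}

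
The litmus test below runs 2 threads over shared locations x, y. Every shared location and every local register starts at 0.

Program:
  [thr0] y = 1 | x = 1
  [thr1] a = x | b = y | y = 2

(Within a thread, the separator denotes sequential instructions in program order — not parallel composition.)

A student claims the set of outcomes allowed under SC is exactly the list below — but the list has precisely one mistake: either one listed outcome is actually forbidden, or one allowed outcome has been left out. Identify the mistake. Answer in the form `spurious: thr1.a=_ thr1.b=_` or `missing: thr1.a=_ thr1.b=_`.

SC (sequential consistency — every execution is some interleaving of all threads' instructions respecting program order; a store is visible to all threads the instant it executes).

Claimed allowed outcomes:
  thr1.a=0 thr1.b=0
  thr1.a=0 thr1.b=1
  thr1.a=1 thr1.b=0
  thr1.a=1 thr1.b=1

outcome vector order: (thr1.a,thr1.b)
SC: 3 outcomes — {<0 0>, <0 1>, <1 1>}
claimed∖SC = {<1 0>}

spurious: thr1.a=1 thr1.b=0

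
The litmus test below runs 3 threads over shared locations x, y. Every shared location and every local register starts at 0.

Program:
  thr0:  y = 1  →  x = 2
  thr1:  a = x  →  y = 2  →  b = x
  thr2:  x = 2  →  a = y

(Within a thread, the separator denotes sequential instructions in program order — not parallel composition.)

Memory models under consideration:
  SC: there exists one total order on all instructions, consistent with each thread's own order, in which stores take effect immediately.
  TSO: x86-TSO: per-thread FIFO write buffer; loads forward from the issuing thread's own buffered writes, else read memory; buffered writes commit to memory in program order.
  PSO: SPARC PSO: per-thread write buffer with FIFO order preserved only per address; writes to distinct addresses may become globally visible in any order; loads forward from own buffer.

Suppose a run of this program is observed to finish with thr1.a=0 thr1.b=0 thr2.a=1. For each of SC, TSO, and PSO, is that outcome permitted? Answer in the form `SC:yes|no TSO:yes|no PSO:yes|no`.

outcome vector order: (thr1.a,thr1.b,thr2.a)
SC: 8 outcomes — {(0,0,1), (0,0,2), (0,2,0), (0,2,1), (0,2,2), (2,2,0), (2,2,1), (2,2,2)}
TSO: 9 outcomes — {(0,0,0), (0,0,1), (0,0,2), (0,2,0), (0,2,1), (0,2,2), (2,2,0), (2,2,1), (2,2,2)}
PSO: 9 outcomes — {(0,0,0), (0,0,1), (0,0,2), (0,2,0), (0,2,1), (0,2,2), (2,2,0), (2,2,1), (2,2,2)}
target (0,0,1) ∈ {SC,TSO,PSO}

SC:yes TSO:yes PSO:yes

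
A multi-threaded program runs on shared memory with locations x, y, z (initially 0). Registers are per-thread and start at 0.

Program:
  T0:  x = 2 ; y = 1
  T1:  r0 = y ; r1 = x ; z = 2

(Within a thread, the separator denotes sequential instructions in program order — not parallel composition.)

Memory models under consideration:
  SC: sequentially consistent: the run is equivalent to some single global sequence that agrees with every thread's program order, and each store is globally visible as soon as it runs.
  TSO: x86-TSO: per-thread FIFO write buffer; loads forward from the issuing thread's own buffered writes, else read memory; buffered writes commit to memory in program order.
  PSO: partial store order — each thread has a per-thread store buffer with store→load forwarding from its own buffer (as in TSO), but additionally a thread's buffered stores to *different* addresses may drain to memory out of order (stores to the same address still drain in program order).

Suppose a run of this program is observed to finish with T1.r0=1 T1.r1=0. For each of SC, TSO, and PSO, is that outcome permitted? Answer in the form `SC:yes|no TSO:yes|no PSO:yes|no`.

outcome vector order: (T1.r0,T1.r1)
SC (3): 00 02 12
TSO (3): 00 02 12
PSO (4): 00 02 10 12
target 10 ∈ {PSO}

SC:no TSO:no PSO:yes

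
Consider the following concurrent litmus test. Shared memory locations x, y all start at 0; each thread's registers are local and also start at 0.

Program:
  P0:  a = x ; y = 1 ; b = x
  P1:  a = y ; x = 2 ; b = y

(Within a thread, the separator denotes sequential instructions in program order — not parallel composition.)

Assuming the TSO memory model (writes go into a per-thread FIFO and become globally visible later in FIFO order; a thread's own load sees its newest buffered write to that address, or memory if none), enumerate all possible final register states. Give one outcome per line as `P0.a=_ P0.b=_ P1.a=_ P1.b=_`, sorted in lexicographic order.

P0.a=0 P0.b=0 P1.a=0 P1.b=0
P0.a=0 P0.b=0 P1.a=0 P1.b=1
P0.a=0 P0.b=0 P1.a=1 P1.b=1
P0.a=0 P0.b=2 P1.a=0 P1.b=0
P0.a=0 P0.b=2 P1.a=0 P1.b=1
P0.a=0 P0.b=2 P1.a=1 P1.b=1
P0.a=2 P0.b=2 P1.a=0 P1.b=0
P0.a=2 P0.b=2 P1.a=0 P1.b=1

outcome vector order: (P0.a,P0.b,P1.a,P1.b)
|TSO outcomes| = 8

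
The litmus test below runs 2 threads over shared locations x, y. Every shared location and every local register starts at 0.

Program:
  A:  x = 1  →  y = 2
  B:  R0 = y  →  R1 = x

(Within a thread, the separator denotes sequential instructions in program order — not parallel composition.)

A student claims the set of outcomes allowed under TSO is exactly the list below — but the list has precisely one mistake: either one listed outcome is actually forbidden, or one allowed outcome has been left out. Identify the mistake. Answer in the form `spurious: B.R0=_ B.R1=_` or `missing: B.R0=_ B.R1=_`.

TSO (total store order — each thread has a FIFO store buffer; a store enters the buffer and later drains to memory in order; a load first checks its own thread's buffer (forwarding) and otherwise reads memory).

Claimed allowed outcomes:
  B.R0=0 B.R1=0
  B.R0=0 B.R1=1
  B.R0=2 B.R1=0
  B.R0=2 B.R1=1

spurious: B.R0=2 B.R1=0

outcome vector order: (B.R0,B.R1)
[TSO] allowed = {<0 0>, <0 1>, <2 1>}
claimed∖TSO = {<2 0>}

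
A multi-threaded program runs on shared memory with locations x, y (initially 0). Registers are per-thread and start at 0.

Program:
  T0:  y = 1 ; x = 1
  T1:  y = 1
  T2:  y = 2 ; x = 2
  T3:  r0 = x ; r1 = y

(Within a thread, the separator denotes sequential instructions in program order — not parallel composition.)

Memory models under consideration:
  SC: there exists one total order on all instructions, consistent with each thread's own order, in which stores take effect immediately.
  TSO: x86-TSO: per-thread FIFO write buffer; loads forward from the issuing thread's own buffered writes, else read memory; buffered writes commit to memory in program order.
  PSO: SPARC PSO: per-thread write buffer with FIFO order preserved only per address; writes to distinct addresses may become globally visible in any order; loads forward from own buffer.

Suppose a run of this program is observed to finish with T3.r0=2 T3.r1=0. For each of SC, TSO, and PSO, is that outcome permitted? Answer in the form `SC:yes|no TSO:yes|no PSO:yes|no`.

outcome vector order: (T3.r0,T3.r1)
SC: 7 outcomes — {(0,0); (0,1); (0,2); (1,1); (1,2); (2,1); (2,2)}
TSO: 7 outcomes — {(0,0); (0,1); (0,2); (1,1); (1,2); (2,1); (2,2)}
PSO: 9 outcomes — {(0,0); (0,1); (0,2); (1,0); (1,1); (1,2); (2,0); (2,1); (2,2)}
target (2,0) ∈ {PSO}

SC:no TSO:no PSO:yes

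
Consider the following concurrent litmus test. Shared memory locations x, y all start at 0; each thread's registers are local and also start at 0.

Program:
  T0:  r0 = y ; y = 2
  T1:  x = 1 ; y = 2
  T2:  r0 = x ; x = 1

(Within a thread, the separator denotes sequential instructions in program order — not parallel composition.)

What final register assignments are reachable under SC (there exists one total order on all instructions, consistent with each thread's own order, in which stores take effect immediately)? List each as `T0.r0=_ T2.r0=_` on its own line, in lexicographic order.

T0.r0=0 T2.r0=0
T0.r0=0 T2.r0=1
T0.r0=2 T2.r0=0
T0.r0=2 T2.r0=1

outcome vector order: (T0.r0,T2.r0)
|SC outcomes| = 4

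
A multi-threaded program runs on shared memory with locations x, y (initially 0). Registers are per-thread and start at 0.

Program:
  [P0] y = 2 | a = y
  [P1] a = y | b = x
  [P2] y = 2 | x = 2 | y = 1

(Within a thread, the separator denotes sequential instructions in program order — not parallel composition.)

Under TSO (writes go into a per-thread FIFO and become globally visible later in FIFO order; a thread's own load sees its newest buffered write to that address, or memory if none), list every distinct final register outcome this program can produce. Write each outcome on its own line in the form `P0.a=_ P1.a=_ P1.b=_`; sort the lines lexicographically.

outcome vector order: (P0.a,P1.a,P1.b)
|TSO outcomes| = 10

P0.a=1 P1.a=0 P1.b=0
P0.a=1 P1.a=0 P1.b=2
P0.a=1 P1.a=1 P1.b=2
P0.a=1 P1.a=2 P1.b=0
P0.a=1 P1.a=2 P1.b=2
P0.a=2 P1.a=0 P1.b=0
P0.a=2 P1.a=0 P1.b=2
P0.a=2 P1.a=1 P1.b=2
P0.a=2 P1.a=2 P1.b=0
P0.a=2 P1.a=2 P1.b=2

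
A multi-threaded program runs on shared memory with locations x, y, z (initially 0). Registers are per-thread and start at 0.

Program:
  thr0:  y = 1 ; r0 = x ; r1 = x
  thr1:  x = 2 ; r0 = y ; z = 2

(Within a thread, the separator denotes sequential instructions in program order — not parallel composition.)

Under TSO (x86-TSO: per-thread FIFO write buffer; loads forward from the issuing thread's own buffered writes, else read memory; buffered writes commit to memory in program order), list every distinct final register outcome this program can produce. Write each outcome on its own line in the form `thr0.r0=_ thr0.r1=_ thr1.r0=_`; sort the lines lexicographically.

thr0.r0=0 thr0.r1=0 thr1.r0=0
thr0.r0=0 thr0.r1=0 thr1.r0=1
thr0.r0=0 thr0.r1=2 thr1.r0=0
thr0.r0=0 thr0.r1=2 thr1.r0=1
thr0.r0=2 thr0.r1=2 thr1.r0=0
thr0.r0=2 thr0.r1=2 thr1.r0=1

outcome vector order: (thr0.r0,thr0.r1,thr1.r0)
|TSO outcomes| = 6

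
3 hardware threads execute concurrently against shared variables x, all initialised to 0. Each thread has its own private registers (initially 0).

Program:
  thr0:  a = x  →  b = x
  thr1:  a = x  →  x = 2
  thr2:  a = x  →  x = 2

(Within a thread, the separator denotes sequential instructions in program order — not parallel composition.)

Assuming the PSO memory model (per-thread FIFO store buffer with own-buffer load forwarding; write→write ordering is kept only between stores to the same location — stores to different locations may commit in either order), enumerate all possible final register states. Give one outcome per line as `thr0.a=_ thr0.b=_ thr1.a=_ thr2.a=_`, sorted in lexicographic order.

thr0.a=0 thr0.b=0 thr1.a=0 thr2.a=0
thr0.a=0 thr0.b=0 thr1.a=0 thr2.a=2
thr0.a=0 thr0.b=0 thr1.a=2 thr2.a=0
thr0.a=0 thr0.b=2 thr1.a=0 thr2.a=0
thr0.a=0 thr0.b=2 thr1.a=0 thr2.a=2
thr0.a=0 thr0.b=2 thr1.a=2 thr2.a=0
thr0.a=2 thr0.b=2 thr1.a=0 thr2.a=0
thr0.a=2 thr0.b=2 thr1.a=0 thr2.a=2
thr0.a=2 thr0.b=2 thr1.a=2 thr2.a=0

outcome vector order: (thr0.a,thr0.b,thr1.a,thr2.a)
|PSO outcomes| = 9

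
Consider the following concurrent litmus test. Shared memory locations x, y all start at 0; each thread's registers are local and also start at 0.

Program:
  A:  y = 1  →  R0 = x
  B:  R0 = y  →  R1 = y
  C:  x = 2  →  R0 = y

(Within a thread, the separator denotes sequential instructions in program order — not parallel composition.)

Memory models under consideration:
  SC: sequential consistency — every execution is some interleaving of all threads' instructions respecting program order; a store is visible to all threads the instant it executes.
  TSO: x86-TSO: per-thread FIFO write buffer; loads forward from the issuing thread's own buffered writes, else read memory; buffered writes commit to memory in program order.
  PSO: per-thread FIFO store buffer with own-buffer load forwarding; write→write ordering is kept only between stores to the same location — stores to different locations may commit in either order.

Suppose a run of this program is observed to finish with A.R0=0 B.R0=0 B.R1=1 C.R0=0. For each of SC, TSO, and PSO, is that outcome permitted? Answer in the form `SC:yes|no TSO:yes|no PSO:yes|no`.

outcome vector order: (A.R0,B.R0,B.R1,C.R0)
[SC] allowed = {0/0/0/1 0/0/1/1 0/1/1/1 2/0/0/0 2/0/0/1 2/0/1/0 2/0/1/1 2/1/1/0 2/1/1/1}
[TSO] allowed = {0/0/0/0 0/0/0/1 0/0/1/0 0/0/1/1 0/1/1/0 0/1/1/1 2/0/0/0 2/0/0/1 2/0/1/0 2/0/1/1 2/1/1/0 2/1/1/1}
[PSO] allowed = {0/0/0/0 0/0/0/1 0/0/1/0 0/0/1/1 0/1/1/0 0/1/1/1 2/0/0/0 2/0/0/1 2/0/1/0 2/0/1/1 2/1/1/0 2/1/1/1}
target 0/0/1/0 ∈ {TSO,PSO}

SC:no TSO:yes PSO:yes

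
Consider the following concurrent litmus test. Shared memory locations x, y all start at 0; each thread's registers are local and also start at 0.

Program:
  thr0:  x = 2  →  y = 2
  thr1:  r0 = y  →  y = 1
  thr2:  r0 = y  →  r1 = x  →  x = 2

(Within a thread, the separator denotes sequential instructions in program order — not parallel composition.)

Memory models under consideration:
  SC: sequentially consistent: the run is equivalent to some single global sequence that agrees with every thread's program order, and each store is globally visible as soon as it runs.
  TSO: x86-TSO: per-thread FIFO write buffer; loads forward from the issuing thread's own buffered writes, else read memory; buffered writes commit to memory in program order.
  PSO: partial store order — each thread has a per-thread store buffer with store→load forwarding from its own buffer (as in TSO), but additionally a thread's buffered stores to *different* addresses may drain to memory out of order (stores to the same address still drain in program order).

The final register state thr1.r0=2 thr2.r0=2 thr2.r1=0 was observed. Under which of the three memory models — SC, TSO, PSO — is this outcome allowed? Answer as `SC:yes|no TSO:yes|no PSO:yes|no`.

outcome vector order: (thr1.r0,thr2.r0,thr2.r1)
under SC → 0/0/0 0/0/2 0/1/0 0/1/2 0/2/2 2/0/0 2/0/2 2/1/2 2/2/2
under TSO → 0/0/0 0/0/2 0/1/0 0/1/2 0/2/2 2/0/0 2/0/2 2/1/2 2/2/2
under PSO → 0/0/0 0/0/2 0/1/0 0/1/2 0/2/0 0/2/2 2/0/0 2/0/2 2/1/0 2/1/2 2/2/0 2/2/2
target 2/2/0 ∈ {PSO}

SC:no TSO:no PSO:yes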